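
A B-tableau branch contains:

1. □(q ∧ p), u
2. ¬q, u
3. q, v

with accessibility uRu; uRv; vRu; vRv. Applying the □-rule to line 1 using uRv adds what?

q ∧ p, v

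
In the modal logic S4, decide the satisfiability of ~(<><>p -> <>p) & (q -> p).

1. ~(<><>p -> <>p) & (q -> p), w0
2. ~(<><>p -> <>p), w0   [&-rule on 1]
3. q -> p, w0   [&-rule on 1]
4. <><>p, w0   [~->-rule on 2]
5. ~<>p, w0   [~->-rule on 2]
6. ~p, w0   [~<>-rule on 5 via w0Rw0]
7. ~q, w0   [->-rule on 3 (branches; this branch)]
8. <>p, w1   [<>-rule on 4: fresh world w1, w0Rw1]
9. ~p, w1   [~<>-rule on 5 via w0Rw1]
10. p, w2   [<>-rule on 8: fresh world w2, w1Rw2]
11. ~p, w2   [~<>-rule on 5 via w0Rw2]
Accessibility: w0Rw0, w0Rw1, w0Rw2, w1Rw1, w1Rw2, w2Rw2
Branch closes: p and ~p both at w2.
Every branch closes; the branch above is one of them.

Unsatisfiable (every branch closes)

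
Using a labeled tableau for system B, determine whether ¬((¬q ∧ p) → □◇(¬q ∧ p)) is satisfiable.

No, unsatisfiable

1. ¬((¬q ∧ p) → □◇(¬q ∧ p)), 0
2. ¬q ∧ p, 0
3. ¬□◇(¬q ∧ p), 0
4. ¬q, 0
5. p, 0
6. ¬◇(¬q ∧ p), 1
7. ¬(¬q ∧ p), 0
8. ¬(¬q ∧ p), 1
9. ¬p, 0
Accessibility: 0R0, 0R1, 1R0, 1R1
Branch closes: p and ¬p both at 0.
(One branch shown.) All branches close.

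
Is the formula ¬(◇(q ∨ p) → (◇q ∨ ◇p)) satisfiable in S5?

1. ¬(◇(q ∨ p) → (◇q ∨ ◇p)), w0
2. ◇(q ∨ p), w0
3. ¬(◇q ∨ ◇p), w0
4. ¬◇q, w0
5. ¬◇p, w0
6. ¬q, w0
7. ¬p, w0
8. q ∨ p, w1
9. ¬q, w1
10. ¬p, w1
11. p, w1
Accessibility: w0Rw0, w0Rw1, w1Rw0, w1Rw1
Branch closes: p and ¬p both at w1.
(One branch shown.) All branches close.

No, unsatisfiable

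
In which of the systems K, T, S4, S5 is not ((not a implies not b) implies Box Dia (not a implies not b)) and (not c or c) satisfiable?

S4-tableau for the formula:
1. not ((not a implies not b) implies Box Dia (not a implies not b)) and (not c or c), u
2. not ((not a implies not b) implies Box Dia (not a implies not b)), u
3. not c or c, u
4. not a implies not b, u
5. not Box Dia (not a implies not b), u
6. c, u
7. not b, u
8. not Dia (not a implies not b), v
9. not (not a implies not b), v
10. not a, v
11. b, v
Accessibility: uRu, uRv, vRv
Complete open branch: satisfiable in S4, hence also in K, T (this S4-model is also a K-model and a T-model).
S5-tableau for the formula:
1. not ((not a implies not b) implies Box Dia (not a implies not b)) and (not c or c), u
2. not ((not a implies not b) implies Box Dia (not a implies not b)), u
3. not c or c, u
4. not a implies not b, u
5. not Box Dia (not a implies not b), u
6. c, u
7. not b, u
8. not Dia (not a implies not b), v
9. not (not a implies not b), u
10. not a, u
11. b, u
Accessibility: uRu, uRv, vRu, vRv
Branch closes: b and not b both at u.
Every branch closes (one shown): unsatisfiable in S5.

K, T, S4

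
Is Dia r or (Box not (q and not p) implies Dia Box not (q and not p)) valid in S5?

Tableau for the negation not (Dia r or (Box not (q and not p) implies Dia Box not (q and not p))):
1. not (Dia r or (Box not (q and not p) implies Dia Box not (q and not p))), 0
2. not Dia r, 0
3. not (Box not (q and not p) implies Dia Box not (q and not p)), 0
4. Box not (q and not p), 0
5. not Dia Box not (q and not p), 0
6. not r, 0
7. not (q and not p), 0
8. not Box not (q and not p), 0
9. p, 0
10. q and not p, 1
11. q, 1
12. not p, 1
13. not r, 1
14. not (q and not p), 1
15. not Box not (q and not p), 1
16. p, 1
Accessibility: 0R0, 0R1, 1R0, 1R1
Branch closes: p and not p both at 1.
Every branch of the negation's tableau closes; the branch above is one of them.

Yes, valid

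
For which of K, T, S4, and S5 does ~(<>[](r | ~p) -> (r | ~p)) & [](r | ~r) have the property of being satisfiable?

K, T, S4

S4-tableau for the formula:
1. ~(<>[](r | ~p) -> (r | ~p)) & [](r | ~r), 0
2. ~(<>[](r | ~p) -> (r | ~p)), 0   [&-rule on 1]
3. [](r | ~r), 0   [&-rule on 1]
4. <>[](r | ~p), 0   [~->-rule on 2]
5. ~(r | ~p), 0   [~->-rule on 2]
6. ~r, 0   [~|-rule on 5]
7. p, 0   [~|-rule on 5]
8. r | ~r, 0   [[]-rule on 3 via 0R0]
9. [](r | ~p), 1   [<>-rule on 4: fresh world 1, 0R1]
10. r | ~r, 1   [[]-rule on 3 via 0R1]
11. r | ~p, 1   [[]-rule on 9 via 1R1]
12. ~r, 1   [|-rule on 10 (branches; this branch)]
13. ~p, 1   [|-rule on 11 (branches; this branch)]
Accessibility: 0R0, 0R1, 1R1
Complete open branch: satisfiable in S4, hence also in K, T (this S4-model is also a K-model and a T-model).
S5-tableau for the formula:
1. ~(<>[](r | ~p) -> (r | ~p)) & [](r | ~r), 0
2. ~(<>[](r | ~p) -> (r | ~p)), 0   [&-rule on 1]
3. [](r | ~r), 0   [&-rule on 1]
4. <>[](r | ~p), 0   [~->-rule on 2]
5. ~(r | ~p), 0   [~->-rule on 2]
6. ~r, 0   [~|-rule on 5]
7. p, 0   [~|-rule on 5]
8. r | ~r, 0   [[]-rule on 3 via 0R0]
9. [](r | ~p), 1   [<>-rule on 4: fresh world 1, 0R1]
10. r | ~r, 1   [[]-rule on 3 via 0R1]
11. r | ~p, 0   [[]-rule on 9 via 1R0]
12. r | ~p, 1   [[]-rule on 9 via 1R1]
13. ~r, 1   [|-rule on 10 (branches; this branch)]
14. ~p, 0   [|-rule on 11 (branches; this branch)]
Accessibility: 0R0, 0R1, 1R0, 1R1
Branch closes: p and ~p both at 0.
Every branch closes (one shown): unsatisfiable in S5.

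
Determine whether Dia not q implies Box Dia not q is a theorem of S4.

No, not valid

Tableau for the negation not (Dia not q implies Box Dia not q):
1. not (Dia not q implies Box Dia not q), w0
2. Dia not q, w0   [neg-implies-rule on 1]
3. not Box Dia not q, w0   [neg-implies-rule on 1]
4. not q, w1   [Dia-rule on 2: fresh world w1, w0Rw1]
5. not Dia not q, w2   [neg-Box-rule on 3: fresh world w2, w0Rw2]
6. q, w2   [neg-Dia-rule on 5 via w2Rw2]
Accessibility: w0Rw0, w0Rw1, w0Rw2, w1Rw1, w2Rw2
The negation has an open branch (countermodel exists).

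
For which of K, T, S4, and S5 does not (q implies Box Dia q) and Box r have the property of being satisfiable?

S4-tableau for the formula:
1. not (q implies Box Dia q) and Box r, u
2. not (q implies Box Dia q), u
3. Box r, u
4. q, u
5. not Box Dia q, u
6. r, u
7. not Dia q, v
8. r, v
9. not q, v
Accessibility: uRu, uRv, vRv
Complete open branch: satisfiable in S4, hence also in K, T (this S4-model is also a K-model and a T-model).
S5-tableau for the formula:
1. not (q implies Box Dia q) and Box r, u
2. not (q implies Box Dia q), u
3. Box r, u
4. q, u
5. not Box Dia q, u
6. r, u
7. not Dia q, v
8. r, v
9. not q, u
Accessibility: uRu, uRv, vRu, vRv
Branch closes: q and not q both at u.
Every branch closes (one shown): unsatisfiable in S5.

K, T, S4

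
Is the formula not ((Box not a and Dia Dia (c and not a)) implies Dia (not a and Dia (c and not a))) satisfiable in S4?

1. not ((Box not a and Dia Dia (c and not a)) implies Dia (not a and Dia (c and not a))), u
2. Box not a and Dia Dia (c and not a), u   [neg-implies-rule on 1]
3. not Dia (not a and Dia (c and not a)), u   [neg-implies-rule on 1]
4. Box not a, u   [and-rule on 2]
5. Dia Dia (c and not a), u   [and-rule on 2]
6. not (not a and Dia (c and not a)), u   [neg-Dia-rule on 3 via uRu]
7. not a, u   [Box-rule on 4 via uRu]
8. not Dia (c and not a), u   [neg-and-rule on 6 (branches; this branch)]
9. not (c and not a), u   [neg-Dia-rule on 8 via uRu]
10. not c, u   [neg-and-rule on 9 (branches; this branch)]
11. Dia (c and not a), v   [Dia-rule on 5: fresh world v, uRv]
12. not (not a and Dia (c and not a)), v   [neg-Dia-rule on 3 via uRv]
13. not a, v   [Box-rule on 4 via uRv]
14. not (c and not a), v   [neg-Dia-rule on 8 via uRv]
15. not Dia (c and not a), v   [neg-and-rule on 12 (branches; this branch)]
16. not c, v   [neg-and-rule on 14 (branches; this branch)]
17. c and not a, w   [Dia-rule on 11: fresh world w, vRw]
18. c, w   [and-rule on 17]
19. not a, w   [and-rule on 17]
20. not (not a and Dia (c and not a)), w   [neg-Dia-rule on 3 via uRw]
21. not (c and not a), w   [neg-Dia-rule on 8 via uRw]
22. not Dia (c and not a), w   [neg-and-rule on 20 (branches; this branch)]
23. a, w   [neg-and-rule on 21 (branches; this branch)]
Accessibility: uRu, uRv, uRw, vRv, vRw, wRw
Branch closes: a and not a both at w.
(One branch shown.) All branches close.

No, unsatisfiable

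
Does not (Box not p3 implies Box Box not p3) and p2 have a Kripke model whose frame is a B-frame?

1. not (Box not p3 implies Box Box not p3) and p2, w0
2. not (Box not p3 implies Box Box not p3), w0
3. p2, w0
4. Box not p3, w0
5. not Box Box not p3, w0
6. not p3, w0
7. not Box not p3, w1
8. not p3, w1
9. p3, w2
Accessibility: w0Rw0, w0Rw1, w1Rw0, w1Rw1, w1Rw2, w2Rw1, w2Rw2

Satisfiable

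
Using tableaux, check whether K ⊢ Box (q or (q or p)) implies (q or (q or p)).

Invalid (countermodel exists)

Tableau for the negation not (Box (q or (q or p)) implies (q or (q or p))):
1. not (Box (q or (q or p)) implies (q or (q or p))), w0
2. Box (q or (q or p)), w0
3. not (q or (q or p)), w0
4. not q, w0
5. not (q or p), w0
6. not p, w0
The negation has an open branch (countermodel exists).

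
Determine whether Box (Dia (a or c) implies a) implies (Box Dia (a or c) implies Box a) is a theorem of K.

Tableau for the negation not (Box (Dia (a or c) implies a) implies (Box Dia (a or c) implies Box a)):
1. not (Box (Dia (a or c) implies a) implies (Box Dia (a or c) implies Box a)), u
2. Box (Dia (a or c) implies a), u
3. not (Box Dia (a or c) implies Box a), u
4. Box Dia (a or c), u
5. not Box a, u
6. not a, v
7. Dia (a or c) implies a, v
8. Dia (a or c), v
9. not Dia (a or c), v
10. a or c, w
11. not (a or c), w
12. not a, w
13. not c, w
14. c, w
Accessibility: uRv, vRw
Branch closes: c and not c both at w.
Every branch of the negation's tableau closes; the branch above is one of them.

Valid in K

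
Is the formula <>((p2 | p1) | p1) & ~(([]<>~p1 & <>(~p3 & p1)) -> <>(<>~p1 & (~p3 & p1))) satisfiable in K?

Unsatisfiable (every branch closes)

1. <>((p2 | p1) | p1) & ~(([]<>~p1 & <>(~p3 & p1)) -> <>(<>~p1 & (~p3 & p1))), w0
2. <>((p2 | p1) | p1), w0   [&-rule on 1]
3. ~(([]<>~p1 & <>(~p3 & p1)) -> <>(<>~p1 & (~p3 & p1))), w0   [&-rule on 1]
4. []<>~p1 & <>(~p3 & p1), w0   [~->-rule on 3]
5. ~<>(<>~p1 & (~p3 & p1)), w0   [~->-rule on 3]
6. []<>~p1, w0   [&-rule on 4]
7. <>(~p3 & p1), w0   [&-rule on 4]
8. (p2 | p1) | p1, w1   [<>-rule on 2: fresh world w1, w0Rw1]
9. ~(<>~p1 & (~p3 & p1)), w1   [~<>-rule on 5 via w0Rw1]
10. <>~p1, w1   [[]-rule on 6 via w0Rw1]
11. p2 | p1, w1   [|-rule on 8 (branches; this branch)]
12. ~(~p3 & p1), w1   [~&-rule on 9 (branches; this branch)]
13. p1, w1   [|-rule on 11 (branches; this branch)]
14. p3, w1   [~&-rule on 12 (branches; this branch)]
15. ~p3 & p1, w2   [<>-rule on 7: fresh world w2, w0Rw2]
16. ~p3, w2   [&-rule on 15]
17. p1, w2   [&-rule on 15]
18. ~(<>~p1 & (~p3 & p1)), w2   [~<>-rule on 5 via w0Rw2]
19. <>~p1, w2   [[]-rule on 6 via w0Rw2]
20. ~<>~p1, w2   [~&-rule on 18 (branches; this branch)]
21. ~p1, w3   [<>-rule on 10: fresh world w3, w1Rw3]
22. ~p1, w4   [<>-rule on 19: fresh world w4, w2Rw4]
23. p1, w4   [~<>-rule on 20 via w2Rw4]
Accessibility: w0Rw1, w0Rw2, w1Rw3, w2Rw4
Branch closes: p1 and ~p1 both at w4.
(One branch shown.) All branches close.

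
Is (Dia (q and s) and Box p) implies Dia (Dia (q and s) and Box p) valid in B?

Tableau for the negation not ((Dia (q and s) and Box p) implies Dia (Dia (q and s) and Box p)):
1. not ((Dia (q and s) and Box p) implies Dia (Dia (q and s) and Box p)), 0
2. Dia (q and s) and Box p, 0   [neg-implies-rule on 1]
3. not Dia (Dia (q and s) and Box p), 0   [neg-implies-rule on 1]
4. Dia (q and s), 0   [and-rule on 2]
5. Box p, 0   [and-rule on 2]
6. not (Dia (q and s) and Box p), 0   [neg-Dia-rule on 3 via 0R0]
7. p, 0   [Box-rule on 5 via 0R0]
8. not Box p, 0   [neg-and-rule on 6 (branches; this branch)]
9. q and s, 1   [Dia-rule on 4: fresh world 1, 0R1]
10. q, 1   [and-rule on 9]
11. s, 1   [and-rule on 9]
12. not (Dia (q and s) and Box p), 1   [neg-Dia-rule on 3 via 0R1]
13. p, 1   [Box-rule on 5 via 0R1]
14. not Box p, 1   [neg-and-rule on 12 (branches; this branch)]
15. not p, 2   [neg-Box-rule on 8: fresh world 2, 0R2]
16. not (Dia (q and s) and Box p), 2   [neg-Dia-rule on 3 via 0R2]
17. p, 2   [Box-rule on 5 via 0R2]
Accessibility: 0R0, 0R1, 0R2, 1R0, 1R1, 2R0, 2R2
Branch closes: p and not p both at 2.
All branches of the negation close; one closing branch shown above.

Valid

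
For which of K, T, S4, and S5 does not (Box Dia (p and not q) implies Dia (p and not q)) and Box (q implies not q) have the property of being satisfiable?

K-tableau for the formula:
1. not (Box Dia (p and not q) implies Dia (p and not q)) and Box (q implies not q), u
2. not (Box Dia (p and not q) implies Dia (p and not q)), u   [and-rule on 1]
3. Box (q implies not q), u   [and-rule on 1]
4. Box Dia (p and not q), u   [neg-implies-rule on 2]
5. not Dia (p and not q), u   [neg-implies-rule on 2]
Complete open branch: satisfiable in K.
T-tableau for the formula:
1. not (Box Dia (p and not q) implies Dia (p and not q)) and Box (q implies not q), u
2. not (Box Dia (p and not q) implies Dia (p and not q)), u   [and-rule on 1]
3. Box (q implies not q), u   [and-rule on 1]
4. Box Dia (p and not q), u   [neg-implies-rule on 2]
5. not Dia (p and not q), u   [neg-implies-rule on 2]
6. q implies not q, u   [Box-rule on 3 via uRu]
7. Dia (p and not q), u   [Box-rule on 4 via uRu]
8. not (p and not q), u   [neg-Dia-rule on 5 via uRu]
9. not q, u   [implies-rule on 6 (branches; this branch)]
10. not p, u   [neg-and-rule on 8 (branches; this branch)]
11. p and not q, v   [Dia-rule on 7: fresh world v, uRv]
12. p, v   [and-rule on 11]
13. not q, v   [and-rule on 11]
14. q implies not q, v   [Box-rule on 3 via uRv]
15. Dia (p and not q), v   [Box-rule on 4 via uRv]
16. not (p and not q), v   [neg-Dia-rule on 5 via uRv]
17. q, v   [neg-and-rule on 16 (branches; this branch)]
Accessibility: uRu, uRv, vRv
Branch closes: q and not q both at v.
Every branch closes (one shown): unsatisfiable in T, hence also in S4, S5 (every S4/S5-frame is a T-frame).

K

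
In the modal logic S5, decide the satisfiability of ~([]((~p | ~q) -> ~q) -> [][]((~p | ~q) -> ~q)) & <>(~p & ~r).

1. ~([]((~p | ~q) -> ~q) -> [][]((~p | ~q) -> ~q)) & <>(~p & ~r), w0
2. ~([]((~p | ~q) -> ~q) -> [][]((~p | ~q) -> ~q)), w0
3. <>(~p & ~r), w0
4. []((~p | ~q) -> ~q), w0
5. ~[][]((~p | ~q) -> ~q), w0
6. (~p | ~q) -> ~q, w0
7. ~(~p | ~q), w0
8. p, w0
9. q, w0
10. ~p & ~r, w1
11. ~p, w1
12. ~r, w1
13. (~p | ~q) -> ~q, w1
14. ~q, w1
15. ~[]((~p | ~q) -> ~q), w2
16. (~p | ~q) -> ~q, w2
17. ~(~p | ~q), w2
18. p, w2
19. q, w2
20. ~((~p | ~q) -> ~q), w3
21. ~p | ~q, w3
22. q, w3
23. (~p | ~q) -> ~q, w3
24. ~p, w3
25. ~(~p | ~q), w3
26. p, w3
Accessibility: w0Rw0, w0Rw1, w0Rw2, w0Rw3, w1Rw0, w1Rw1, w1Rw2, w1Rw3, w2Rw0, w2Rw1, w2Rw2, w2Rw3, w3Rw0, w3Rw1, w3Rw2, w3Rw3
Branch closes: p and ~p both at w3.
(One branch shown.) All branches close.

Unsatisfiable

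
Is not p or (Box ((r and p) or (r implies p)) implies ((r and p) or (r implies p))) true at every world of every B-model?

Yes, valid

Tableau for the negation not (not p or (Box ((r and p) or (r implies p)) implies ((r and p) or (r implies p)))):
1. not (not p or (Box ((r and p) or (r implies p)) implies ((r and p) or (r implies p)))), 0
2. p, 0
3. not (Box ((r and p) or (r implies p)) implies ((r and p) or (r implies p))), 0
4. Box ((r and p) or (r implies p)), 0
5. not ((r and p) or (r implies p)), 0
6. not (r and p), 0
7. not (r implies p), 0
8. r, 0
9. not p, 0
Accessibility: 0R0
Branch closes: p and not p both at 0.
All branches of the negation close; one closing branch shown above.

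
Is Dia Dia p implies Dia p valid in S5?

Tableau for the negation not (Dia Dia p implies Dia p):
1. not (Dia Dia p implies Dia p), w0
2. Dia Dia p, w0
3. not Dia p, w0
4. not p, w0
5. Dia p, w1
6. not p, w1
7. p, w2
8. not p, w2
Accessibility: w0Rw0, w0Rw1, w0Rw2, w1Rw0, w1Rw1, w1Rw2, w2Rw0, w2Rw1, w2Rw2
Branch closes: p and not p both at w2.
Every branch of the negation's tableau closes; the branch above is one of them.

Yes, valid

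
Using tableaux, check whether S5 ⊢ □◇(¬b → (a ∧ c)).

Invalid (countermodel exists)

Tableau for the negation ¬□◇(¬b → (a ∧ c)):
1. ¬□◇(¬b → (a ∧ c)), u
2. ¬◇(¬b → (a ∧ c)), v
3. ¬(¬b → (a ∧ c)), u
4. ¬b, u
5. ¬(a ∧ c), u
6. ¬(¬b → (a ∧ c)), v
7. ¬b, v
8. ¬(a ∧ c), v
9. ¬c, u
10. ¬c, v
Accessibility: uRu, uRv, vRu, vRv
The negation has an open branch (countermodel exists).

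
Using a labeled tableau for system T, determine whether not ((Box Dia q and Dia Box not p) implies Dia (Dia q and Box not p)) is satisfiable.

No, unsatisfiable

1. not ((Box Dia q and Dia Box not p) implies Dia (Dia q and Box not p)), w0
2. Box Dia q and Dia Box not p, w0
3. not Dia (Dia q and Box not p), w0
4. Box Dia q, w0
5. Dia Box not p, w0
6. not (Dia q and Box not p), w0
7. Dia q, w0
8. not Box not p, w0
9. Box not p, w1
10. not (Dia q and Box not p), w1
11. Dia q, w1
12. not p, w1
13. not Box not p, w1
14. q, w2
15. not (Dia q and Box not p), w2
16. Dia q, w2
17. not Box not p, w2
18. p, w3
19. not (Dia q and Box not p), w3
20. Dia q, w3
21. not Dia q, w3
22. not q, w3
23. q, w4
24. not p, w4
25. p, w5
26. not p, w5
Accessibility: w0Rw0, w0Rw1, w0Rw2, w0Rw3, w1Rw1, w1Rw4, w1Rw5, w2Rw2, w3Rw3, w4Rw4, w5Rw5
Branch closes: p and not p both at w5.
(One branch shown.) All branches close.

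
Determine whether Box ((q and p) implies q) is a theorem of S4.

Valid

Tableau for the negation not Box ((q and p) implies q):
1. not Box ((q and p) implies q), 0
2. not ((q and p) implies q), 1
3. q and p, 1
4. not q, 1
5. q, 1
6. p, 1
Accessibility: 0R0, 0R1, 1R1
Branch closes: q and not q both at 1.
All branches of the negation close; one closing branch shown above.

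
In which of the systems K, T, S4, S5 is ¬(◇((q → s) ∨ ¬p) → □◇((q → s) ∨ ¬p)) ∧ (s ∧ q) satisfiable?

S4-tableau for the formula:
1. ¬(◇((q → s) ∨ ¬p) → □◇((q → s) ∨ ¬p)) ∧ (s ∧ q), 0
2. ¬(◇((q → s) ∨ ¬p) → □◇((q → s) ∨ ¬p)), 0
3. s ∧ q, 0
4. ◇((q → s) ∨ ¬p), 0
5. ¬□◇((q → s) ∨ ¬p), 0
6. s, 0
7. q, 0
8. (q → s) ∨ ¬p, 1
9. ¬p, 1
10. ¬◇((q → s) ∨ ¬p), 2
11. ¬((q → s) ∨ ¬p), 2
12. ¬(q → s), 2
13. p, 2
14. q, 2
15. ¬s, 2
Accessibility: 0R0, 0R1, 0R2, 1R1, 2R2
Complete open branch: satisfiable in S4, hence also in K, T (this S4-model is also a K-model and a T-model).
S5-tableau for the formula:
1. ¬(◇((q → s) ∨ ¬p) → □◇((q → s) ∨ ¬p)) ∧ (s ∧ q), 0
2. ¬(◇((q → s) ∨ ¬p) → □◇((q → s) ∨ ¬p)), 0
3. s ∧ q, 0
4. ◇((q → s) ∨ ¬p), 0
5. ¬□◇((q → s) ∨ ¬p), 0
6. s, 0
7. q, 0
8. (q → s) ∨ ¬p, 1
9. q → s, 1
10. s, 1
11. ¬◇((q → s) ∨ ¬p), 2
12. ¬((q → s) ∨ ¬p), 0
13. ¬(q → s), 0
14. p, 0
15. ¬s, 0
Accessibility: 0R0, 0R1, 0R2, 1R0, 1R1, 1R2, 2R0, 2R1, 2R2
Branch closes: s and ¬s both at 0.
Every branch closes (one shown): unsatisfiable in S5.

K, T, S4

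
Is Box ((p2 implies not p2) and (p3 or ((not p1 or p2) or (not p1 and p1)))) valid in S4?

Not valid

Tableau for the negation not Box ((p2 implies not p2) and (p3 or ((not p1 or p2) or (not p1 and p1)))):
1. not Box ((p2 implies not p2) and (p3 or ((not p1 or p2) or (not p1 and p1)))), w0
2. not ((p2 implies not p2) and (p3 or ((not p1 or p2) or (not p1 and p1)))), w1
3. not (p3 or ((not p1 or p2) or (not p1 and p1))), w1
4. not p3, w1
5. not ((not p1 or p2) or (not p1 and p1)), w1
6. not (not p1 or p2), w1
7. not (not p1 and p1), w1
8. p1, w1
9. not p2, w1
Accessibility: w0Rw0, w0Rw1, w1Rw1
The negation has an open branch (countermodel exists).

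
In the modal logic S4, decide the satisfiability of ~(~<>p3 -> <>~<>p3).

1. ~(~<>p3 -> <>~<>p3), u
2. ~<>p3, u
3. ~<>~<>p3, u
4. ~p3, u
5. <>p3, u
6. p3, v
7. ~p3, v
Accessibility: uRu, uRv, vRv
Branch closes: p3 and ~p3 both at v.
(One branch shown.) All branches close.

Unsatisfiable (every branch closes)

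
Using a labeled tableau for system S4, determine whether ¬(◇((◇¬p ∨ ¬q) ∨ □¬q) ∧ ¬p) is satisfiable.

Yes, satisfiable

1. ¬(◇((◇¬p ∨ ¬q) ∨ □¬q) ∧ ¬p), 0
2. p, 0   [¬∧-rule on 1 (branches; this branch)]
Accessibility: 0R0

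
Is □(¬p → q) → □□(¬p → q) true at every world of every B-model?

No, not valid

Tableau for the negation ¬(□(¬p → q) → □□(¬p → q)):
1. ¬(□(¬p → q) → □□(¬p → q)), 0
2. □(¬p → q), 0
3. ¬□□(¬p → q), 0
4. ¬p → q, 0
5. q, 0
6. ¬□(¬p → q), 1
7. ¬p → q, 1
8. q, 1
9. ¬(¬p → q), 2
10. ¬p, 2
11. ¬q, 2
Accessibility: 0R0, 0R1, 1R0, 1R1, 1R2, 2R1, 2R2
The negation has an open branch (countermodel exists).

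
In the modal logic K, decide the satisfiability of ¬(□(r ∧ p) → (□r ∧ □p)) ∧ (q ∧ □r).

No, unsatisfiable

1. ¬(□(r ∧ p) → (□r ∧ □p)) ∧ (q ∧ □r), w0
2. ¬(□(r ∧ p) → (□r ∧ □p)), w0
3. q ∧ □r, w0
4. □(r ∧ p), w0
5. ¬(□r ∧ □p), w0
6. q, w0
7. □r, w0
8. ¬□p, w0
9. ¬p, w1
10. r ∧ p, w1
11. r, w1
12. p, w1
Accessibility: w0Rw1
Branch closes: p and ¬p both at w1.
All branches of the tableau close; one closing branch shown above.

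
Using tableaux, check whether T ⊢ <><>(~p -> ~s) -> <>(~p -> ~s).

Invalid (countermodel exists)

Tableau for the negation ~(<><>(~p -> ~s) -> <>(~p -> ~s)):
1. ~(<><>(~p -> ~s) -> <>(~p -> ~s)), 0
2. <><>(~p -> ~s), 0
3. ~<>(~p -> ~s), 0
4. ~(~p -> ~s), 0
5. ~p, 0
6. s, 0
7. <>(~p -> ~s), 1
8. ~(~p -> ~s), 1
9. ~p, 1
10. s, 1
11. ~p -> ~s, 2
12. ~s, 2
Accessibility: 0R0, 0R1, 1R1, 1R2, 2R2
The negation has an open branch (countermodel exists).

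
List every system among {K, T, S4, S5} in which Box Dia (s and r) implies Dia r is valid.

T, S4, S5

K-tableau for the negation not (Box Dia (s and r) implies Dia r):
1. not (Box Dia (s and r) implies Dia r), 0
2. Box Dia (s and r), 0
3. not Dia r, 0
Complete open branch: countermodel on a K-frame, so not valid in K.
T-tableau for the negation not (Box Dia (s and r) implies Dia r):
1. not (Box Dia (s and r) implies Dia r), 0
2. Box Dia (s and r), 0
3. not Dia r, 0
4. Dia (s and r), 0
5. not r, 0
6. s and r, 1
7. s, 1
8. r, 1
9. Dia (s and r), 1
10. not r, 1
Accessibility: 0R0, 0R1, 1R1
Branch closes: r and not r both at 1.
Every branch closes (one shown): valid in T, hence also in S4, S5 (every theorem of T is a theorem of S4 and S5).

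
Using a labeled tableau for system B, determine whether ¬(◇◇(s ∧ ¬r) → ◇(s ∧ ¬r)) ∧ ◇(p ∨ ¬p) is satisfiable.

1. ¬(◇◇(s ∧ ¬r) → ◇(s ∧ ¬r)) ∧ ◇(p ∨ ¬p), 0
2. ¬(◇◇(s ∧ ¬r) → ◇(s ∧ ¬r)), 0   [∧-rule on 1]
3. ◇(p ∨ ¬p), 0   [∧-rule on 1]
4. ◇◇(s ∧ ¬r), 0   [¬→-rule on 2]
5. ¬◇(s ∧ ¬r), 0   [¬→-rule on 2]
6. ¬(s ∧ ¬r), 0   [¬◇-rule on 5 via 0R0]
7. r, 0   [¬∧-rule on 6 (branches; this branch)]
8. p ∨ ¬p, 1   [◇-rule on 3: fresh world 1, 0R1]
9. ¬(s ∧ ¬r), 1   [¬◇-rule on 5 via 0R1]
10. ¬p, 1   [∨-rule on 8 (branches; this branch)]
11. r, 1   [¬∧-rule on 9 (branches; this branch)]
12. ◇(s ∧ ¬r), 2   [◇-rule on 4: fresh world 2, 0R2]
13. ¬(s ∧ ¬r), 2   [¬◇-rule on 5 via 0R2]
14. r, 2   [¬∧-rule on 13 (branches; this branch)]
15. s ∧ ¬r, 3   [◇-rule on 12: fresh world 3, 2R3]
16. s, 3   [∧-rule on 15]
17. ¬r, 3   [∧-rule on 15]
Accessibility: 0R0, 0R1, 0R2, 1R0, 1R1, 2R0, 2R2, 2R3, 3R2, 3R3

Yes, satisfiable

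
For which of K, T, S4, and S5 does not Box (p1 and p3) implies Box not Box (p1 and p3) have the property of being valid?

S5-tableau for the negation not (not Box (p1 and p3) implies Box not Box (p1 and p3)):
1. not (not Box (p1 and p3) implies Box not Box (p1 and p3)), u
2. not Box (p1 and p3), u   [neg-implies-rule on 1]
3. not Box not Box (p1 and p3), u   [neg-implies-rule on 1]
4. not (p1 and p3), v   [neg-Box-rule on 2: fresh world v, uRv]
5. not p3, v   [neg-and-rule on 4 (branches; this branch)]
6. Box (p1 and p3), w   [neg-Box-rule on 3: fresh world w, uRw]
7. p1 and p3, u   [Box-rule on 6 via wRu]
8. p1, u   [and-rule on 7]
9. p3, u   [and-rule on 7]
10. p1 and p3, v   [Box-rule on 6 via wRv]
11. p1, v   [and-rule on 10]
12. p3, v   [and-rule on 10]
Accessibility: uRu, uRv, uRw, vRu, vRv, vRw, wRu, wRv, wRw
Branch closes: p3 and not p3 both at v.
Every branch closes (one shown): valid in S5.
S4-tableau for the negation not (not Box (p1 and p3) implies Box not Box (p1 and p3)):
1. not (not Box (p1 and p3) implies Box not Box (p1 and p3)), u
2. not Box (p1 and p3), u   [neg-implies-rule on 1]
3. not Box not Box (p1 and p3), u   [neg-implies-rule on 1]
4. not (p1 and p3), v   [neg-Box-rule on 2: fresh world v, uRv]
5. not p3, v   [neg-and-rule on 4 (branches; this branch)]
6. Box (p1 and p3), w   [neg-Box-rule on 3: fresh world w, uRw]
7. p1 and p3, w   [Box-rule on 6 via wRw]
8. p1, w   [and-rule on 7]
9. p3, w   [and-rule on 7]
Accessibility: uRu, uRv, uRw, vRv, wRw
Complete open branch: countermodel on an S4-frame, so not valid in S4, nor in K, T (the same frame is also a K-frame and a T-frame).

S5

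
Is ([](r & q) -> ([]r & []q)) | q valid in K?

Valid in K

Tableau for the negation ~(([](r & q) -> ([]r & []q)) | q):
1. ~(([](r & q) -> ([]r & []q)) | q), u
2. ~([](r & q) -> ([]r & []q)), u   [~|-rule on 1]
3. ~q, u   [~|-rule on 1]
4. [](r & q), u   [~->-rule on 2]
5. ~([]r & []q), u   [~->-rule on 2]
6. ~[]q, u   [~&-rule on 5 (branches; this branch)]
7. ~q, v   [~[]-rule on 6: fresh world v, uRv]
8. r & q, v   [[]-rule on 4 via uRv]
9. r, v   [&-rule on 8]
10. q, v   [&-rule on 8]
Accessibility: uRv
Branch closes: q and ~q both at v.
Every branch of the negation's tableau closes; the branch above is one of them.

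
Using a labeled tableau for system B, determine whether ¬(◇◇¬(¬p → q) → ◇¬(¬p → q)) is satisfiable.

1. ¬(◇◇¬(¬p → q) → ◇¬(¬p → q)), 0
2. ◇◇¬(¬p → q), 0
3. ¬◇¬(¬p → q), 0
4. ¬p → q, 0
5. q, 0
6. ◇¬(¬p → q), 1
7. ¬p → q, 1
8. q, 1
9. ¬(¬p → q), 2
10. ¬p, 2
11. ¬q, 2
Accessibility: 0R0, 0R1, 1R0, 1R1, 1R2, 2R1, 2R2

Satisfiable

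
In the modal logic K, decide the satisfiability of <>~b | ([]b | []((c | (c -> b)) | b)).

1. <>~b | ([]b | []((c | (c -> b)) | b)), u
2. []b | []((c | (c -> b)) | b), u   [|-rule on 1 (branches; this branch)]
3. []((c | (c -> b)) | b), u   [|-rule on 2 (branches; this branch)]

Satisfiable (open branch found)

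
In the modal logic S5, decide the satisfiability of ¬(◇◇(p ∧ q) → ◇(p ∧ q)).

Unsatisfiable

1. ¬(◇◇(p ∧ q) → ◇(p ∧ q)), u
2. ◇◇(p ∧ q), u
3. ¬◇(p ∧ q), u
4. ¬(p ∧ q), u
5. ¬q, u
6. ◇(p ∧ q), v
7. ¬(p ∧ q), v
8. ¬q, v
9. p ∧ q, w
10. p, w
11. q, w
12. ¬(p ∧ q), w
13. ¬q, w
Accessibility: uRu, uRv, uRw, vRu, vRv, vRw, wRu, wRv, wRw
Branch closes: q and ¬q both at w.
(One branch shown.) All branches close.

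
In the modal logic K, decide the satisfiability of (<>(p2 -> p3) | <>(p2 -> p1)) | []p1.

Satisfiable

1. (<>(p2 -> p3) | <>(p2 -> p1)) | []p1, u
2. []p1, u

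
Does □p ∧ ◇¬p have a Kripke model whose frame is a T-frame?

1. □p ∧ ◇¬p, u
2. □p, u   [∧-rule on 1]
3. ◇¬p, u   [∧-rule on 1]
4. p, u   [□-rule on 2 via uRu]
5. ¬p, v   [◇-rule on 3: fresh world v, uRv]
6. p, v   [□-rule on 2 via uRv]
Accessibility: uRu, uRv, vRv
Branch closes: p and ¬p both at v.
Every branch closes; the branch above is one of them.

Unsatisfiable (every branch closes)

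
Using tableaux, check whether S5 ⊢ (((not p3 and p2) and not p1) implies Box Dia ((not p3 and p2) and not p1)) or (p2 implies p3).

Tableau for the negation not ((((not p3 and p2) and not p1) implies Box Dia ((not p3 and p2) and not p1)) or (p2 implies p3)):
1. not ((((not p3 and p2) and not p1) implies Box Dia ((not p3 and p2) and not p1)) or (p2 implies p3)), w0
2. not (((not p3 and p2) and not p1) implies Box Dia ((not p3 and p2) and not p1)), w0
3. not (p2 implies p3), w0
4. (not p3 and p2) and not p1, w0
5. not Box Dia ((not p3 and p2) and not p1), w0
6. p2, w0
7. not p3, w0
8. not p3 and p2, w0
9. not p1, w0
10. not Dia ((not p3 and p2) and not p1), w1
11. not ((not p3 and p2) and not p1), w0
12. not ((not p3 and p2) and not p1), w1
13. not (not p3 and p2), w0
14. p1, w1
15. not p2, w0
Accessibility: w0Rw0, w0Rw1, w1Rw0, w1Rw1
Branch closes: p2 and not p2 both at w0.
All branches of the negation close; one closing branch shown above.

Valid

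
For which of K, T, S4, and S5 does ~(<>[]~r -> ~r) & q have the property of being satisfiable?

K, T, S4

S4-tableau for the formula:
1. ~(<>[]~r -> ~r) & q, w0
2. ~(<>[]~r -> ~r), w0   [&-rule on 1]
3. q, w0   [&-rule on 1]
4. <>[]~r, w0   [~->-rule on 2]
5. r, w0   [~->-rule on 2]
6. []~r, w1   [<>-rule on 4: fresh world w1, w0Rw1]
7. ~r, w1   [[]-rule on 6 via w1Rw1]
Accessibility: w0Rw0, w0Rw1, w1Rw1
Complete open branch: satisfiable in S4, hence also in K, T (this S4-model is also a K-model and a T-model).
S5-tableau for the formula:
1. ~(<>[]~r -> ~r) & q, w0
2. ~(<>[]~r -> ~r), w0   [&-rule on 1]
3. q, w0   [&-rule on 1]
4. <>[]~r, w0   [~->-rule on 2]
5. r, w0   [~->-rule on 2]
6. []~r, w1   [<>-rule on 4: fresh world w1, w0Rw1]
7. ~r, w0   [[]-rule on 6 via w1Rw0]
Accessibility: w0Rw0, w0Rw1, w1Rw0, w1Rw1
Branch closes: r and ~r both at w0.
Every branch closes (one shown): unsatisfiable in S5.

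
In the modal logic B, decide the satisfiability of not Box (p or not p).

1. not Box (p or not p), 0
2. not (p or not p), 1
3. not p, 1
4. p, 1
Accessibility: 0R0, 0R1, 1R0, 1R1
Branch closes: p and not p both at 1.
All branches of the tableau close; one closing branch shown above.

No, unsatisfiable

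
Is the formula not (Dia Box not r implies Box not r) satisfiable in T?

Satisfiable

1. not (Dia Box not r implies Box not r), w0
2. Dia Box not r, w0   [neg-implies-rule on 1]
3. not Box not r, w0   [neg-implies-rule on 1]
4. Box not r, w1   [Dia-rule on 2: fresh world w1, w0Rw1]
5. not r, w1   [Box-rule on 4 via w1Rw1]
6. r, w2   [neg-Box-rule on 3: fresh world w2, w0Rw2]
Accessibility: w0Rw0, w0Rw1, w0Rw2, w1Rw1, w2Rw2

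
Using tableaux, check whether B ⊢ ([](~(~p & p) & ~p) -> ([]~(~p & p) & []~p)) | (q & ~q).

Valid

Tableau for the negation ~(([](~(~p & p) & ~p) -> ([]~(~p & p) & []~p)) | (q & ~q)):
1. ~(([](~(~p & p) & ~p) -> ([]~(~p & p) & []~p)) | (q & ~q)), 0
2. ~([](~(~p & p) & ~p) -> ([]~(~p & p) & []~p)), 0   [~|-rule on 1]
3. ~(q & ~q), 0   [~|-rule on 1]
4. [](~(~p & p) & ~p), 0   [~->-rule on 2]
5. ~([]~(~p & p) & []~p), 0   [~->-rule on 2]
6. ~(~p & p) & ~p, 0   [[]-rule on 4 via 0R0]
7. ~(~p & p), 0   [&-rule on 6]
8. ~p, 0   [&-rule on 6]
9. q, 0   [~&-rule on 3 (branches; this branch)]
10. ~[]~p, 0   [~&-rule on 5 (branches; this branch)]
11. p, 1   [~[]-rule on 10: fresh world 1, 0R1]
12. ~(~p & p) & ~p, 1   [[]-rule on 4 via 0R1]
13. ~(~p & p), 1   [&-rule on 12]
14. ~p, 1   [&-rule on 12]
Accessibility: 0R0, 0R1, 1R0, 1R1
Branch closes: p and ~p both at 1.
All branches of the negation close; one closing branch shown above.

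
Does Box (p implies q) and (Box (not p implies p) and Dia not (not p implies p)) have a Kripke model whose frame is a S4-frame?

Unsatisfiable

1. Box (p implies q) and (Box (not p implies p) and Dia not (not p implies p)), 0
2. Box (p implies q), 0   [and-rule on 1]
3. Box (not p implies p) and Dia not (not p implies p), 0   [and-rule on 1]
4. Box (not p implies p), 0   [and-rule on 3]
5. Dia not (not p implies p), 0   [and-rule on 3]
6. p implies q, 0   [Box-rule on 2 via 0R0]
7. not p implies p, 0   [Box-rule on 4 via 0R0]
8. q, 0   [implies-rule on 6 (branches; this branch)]
9. p, 0   [implies-rule on 7 (branches; this branch)]
10. not (not p implies p), 1   [Dia-rule on 5: fresh world 1, 0R1]
11. not p, 1   [neg-implies-rule on 10]
12. p implies q, 1   [Box-rule on 2 via 0R1]
13. not p implies p, 1   [Box-rule on 4 via 0R1]
14. q, 1   [implies-rule on 12 (branches; this branch)]
15. p, 1   [implies-rule on 13 (branches; this branch)]
Accessibility: 0R0, 0R1, 1R1
Branch closes: p and not p both at 1.
Every branch closes; the branch above is one of them.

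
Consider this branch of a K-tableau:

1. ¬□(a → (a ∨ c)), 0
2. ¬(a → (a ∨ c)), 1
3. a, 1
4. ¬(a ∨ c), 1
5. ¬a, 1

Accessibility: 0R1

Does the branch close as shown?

Both a and ¬a appear at 1.

Closed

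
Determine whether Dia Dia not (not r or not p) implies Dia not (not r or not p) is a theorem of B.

Tableau for the negation not (Dia Dia not (not r or not p) implies Dia not (not r or not p)):
1. not (Dia Dia not (not r or not p) implies Dia not (not r or not p)), w0
2. Dia Dia not (not r or not p), w0
3. not Dia not (not r or not p), w0
4. not r or not p, w0
5. not p, w0
6. Dia not (not r or not p), w1
7. not r or not p, w1
8. not p, w1
9. not (not r or not p), w2
10. r, w2
11. p, w2
Accessibility: w0Rw0, w0Rw1, w1Rw0, w1Rw1, w1Rw2, w2Rw1, w2Rw2
The negation has an open branch (countermodel exists).

Not valid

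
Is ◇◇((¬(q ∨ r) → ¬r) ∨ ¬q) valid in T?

Tableau for the negation ¬◇◇((¬(q ∨ r) → ¬r) ∨ ¬q):
1. ¬◇◇((¬(q ∨ r) → ¬r) ∨ ¬q), u
2. ¬◇((¬(q ∨ r) → ¬r) ∨ ¬q), u   [¬◇-rule on 1 via uRu]
3. ¬((¬(q ∨ r) → ¬r) ∨ ¬q), u   [¬◇-rule on 2 via uRu]
4. ¬(¬(q ∨ r) → ¬r), u   [¬∨-rule on 3]
5. q, u   [¬∨-rule on 3]
6. ¬(q ∨ r), u   [¬→-rule on 4]
7. r, u   [¬→-rule on 4]
8. ¬q, u   [¬∨-rule on 6]
9. ¬r, u   [¬∨-rule on 6]
Accessibility: uRu
Branch closes: q and ¬q both at u.
Every branch of the negation's tableau closes; the branch above is one of them.

Yes, valid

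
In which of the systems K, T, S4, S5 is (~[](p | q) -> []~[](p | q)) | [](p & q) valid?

S5

S4-tableau for the negation ~((~[](p | q) -> []~[](p | q)) | [](p & q)):
1. ~((~[](p | q) -> []~[](p | q)) | [](p & q)), 0
2. ~(~[](p | q) -> []~[](p | q)), 0   [~|-rule on 1]
3. ~[](p & q), 0   [~|-rule on 1]
4. ~[](p | q), 0   [~->-rule on 2]
5. ~[]~[](p | q), 0   [~->-rule on 2]
6. ~(p & q), 1   [~[]-rule on 3: fresh world 1, 0R1]
7. ~q, 1   [~&-rule on 6 (branches; this branch)]
8. ~(p | q), 2   [~[]-rule on 4: fresh world 2, 0R2]
9. ~p, 2   [~|-rule on 8]
10. ~q, 2   [~|-rule on 8]
11. [](p | q), 3   [~[]-rule on 5: fresh world 3, 0R3]
12. p | q, 3   [[]-rule on 11 via 3R3]
13. q, 3   [|-rule on 12 (branches; this branch)]
Accessibility: 0R0, 0R1, 0R2, 0R3, 1R1, 2R2, 3R3
Complete open branch: countermodel on an S4-frame, so not valid in S4, nor in K, T (the same frame is also a K-frame and a T-frame).
S5-tableau for the negation ~((~[](p | q) -> []~[](p | q)) | [](p & q)):
1. ~((~[](p | q) -> []~[](p | q)) | [](p & q)), 0
2. ~(~[](p | q) -> []~[](p | q)), 0   [~|-rule on 1]
3. ~[](p & q), 0   [~|-rule on 1]
4. ~[](p | q), 0   [~->-rule on 2]
5. ~[]~[](p | q), 0   [~->-rule on 2]
6. ~(p & q), 1   [~[]-rule on 3: fresh world 1, 0R1]
7. ~q, 1   [~&-rule on 6 (branches; this branch)]
8. ~(p | q), 2   [~[]-rule on 4: fresh world 2, 0R2]
9. ~p, 2   [~|-rule on 8]
10. ~q, 2   [~|-rule on 8]
11. [](p | q), 3   [~[]-rule on 5: fresh world 3, 0R3]
12. p | q, 0   [[]-rule on 11 via 3R0]
13. p | q, 1   [[]-rule on 11 via 3R1]
14. p | q, 2   [[]-rule on 11 via 3R2]
15. p | q, 3   [[]-rule on 11 via 3R3]
16. q, 0   [|-rule on 12 (branches; this branch)]
17. p, 1   [|-rule on 13 (branches; this branch)]
18. q, 2   [|-rule on 14 (branches; this branch)]
Accessibility: 0R0, 0R1, 0R2, 0R3, 1R0, 1R1, 1R2, 1R3, 2R0, 2R1, 2R2, 2R3, 3R0, 3R1, 3R2, 3R3
Branch closes: q and ~q both at 2.
Every branch closes (one shown): valid in S5.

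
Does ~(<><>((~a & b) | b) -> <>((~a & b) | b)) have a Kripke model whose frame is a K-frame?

1. ~(<><>((~a & b) | b) -> <>((~a & b) | b)), 0
2. <><>((~a & b) | b), 0
3. ~<>((~a & b) | b), 0
4. <>((~a & b) | b), 1
5. ~((~a & b) | b), 1
6. ~(~a & b), 1
7. ~b, 1
8. (~a & b) | b, 2
9. b, 2
Accessibility: 0R1, 1R2

Yes, satisfiable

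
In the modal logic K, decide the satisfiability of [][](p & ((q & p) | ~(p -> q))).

1. [][](p & ((q & p) | ~(p -> q))), u

Satisfiable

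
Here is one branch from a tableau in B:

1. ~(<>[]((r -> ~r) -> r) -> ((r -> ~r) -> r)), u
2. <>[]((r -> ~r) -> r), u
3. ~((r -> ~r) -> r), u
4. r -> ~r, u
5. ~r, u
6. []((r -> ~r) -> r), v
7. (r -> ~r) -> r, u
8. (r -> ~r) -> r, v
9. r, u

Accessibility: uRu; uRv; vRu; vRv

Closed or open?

Both r and ~r appear at u.

Yes, closed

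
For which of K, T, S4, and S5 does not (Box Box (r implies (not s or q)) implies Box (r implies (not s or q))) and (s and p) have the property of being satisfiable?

K-tableau for the formula:
1. not (Box Box (r implies (not s or q)) implies Box (r implies (not s or q))) and (s and p), 0
2. not (Box Box (r implies (not s or q)) implies Box (r implies (not s or q))), 0   [and-rule on 1]
3. s and p, 0   [and-rule on 1]
4. Box Box (r implies (not s or q)), 0   [neg-implies-rule on 2]
5. not Box (r implies (not s or q)), 0   [neg-implies-rule on 2]
6. s, 0   [and-rule on 3]
7. p, 0   [and-rule on 3]
8. not (r implies (not s or q)), 1   [neg-Box-rule on 5: fresh world 1, 0R1]
9. r, 1   [neg-implies-rule on 8]
10. not (not s or q), 1   [neg-implies-rule on 8]
11. s, 1   [neg-or-rule on 10]
12. not q, 1   [neg-or-rule on 10]
13. Box (r implies (not s or q)), 1   [Box-rule on 4 via 0R1]
Accessibility: 0R1
Complete open branch: satisfiable in K.
T-tableau for the formula:
1. not (Box Box (r implies (not s or q)) implies Box (r implies (not s or q))) and (s and p), 0
2. not (Box Box (r implies (not s or q)) implies Box (r implies (not s or q))), 0   [and-rule on 1]
3. s and p, 0   [and-rule on 1]
4. Box Box (r implies (not s or q)), 0   [neg-implies-rule on 2]
5. not Box (r implies (not s or q)), 0   [neg-implies-rule on 2]
6. s, 0   [and-rule on 3]
7. p, 0   [and-rule on 3]
8. Box (r implies (not s or q)), 0   [Box-rule on 4 via 0R0]
9. r implies (not s or q), 0   [Box-rule on 8 via 0R0]
10. not s or q, 0   [implies-rule on 9 (branches; this branch)]
11. q, 0   [or-rule on 10 (branches; this branch)]
12. not (r implies (not s or q)), 1   [neg-Box-rule on 5: fresh world 1, 0R1]
13. r, 1   [neg-implies-rule on 12]
14. not (not s or q), 1   [neg-implies-rule on 12]
15. s, 1   [neg-or-rule on 14]
16. not q, 1   [neg-or-rule on 14]
17. Box (r implies (not s or q)), 1   [Box-rule on 4 via 0R1]
18. r implies (not s or q), 1   [Box-rule on 8 via 0R1]
19. not s or q, 1   [implies-rule on 18 (branches; this branch)]
20. q, 1   [or-rule on 19 (branches; this branch)]
Accessibility: 0R0, 0R1, 1R1
Branch closes: q and not q both at 1.
Every branch closes (one shown): unsatisfiable in T, hence also in S4, S5 (every S4/S5-frame is a T-frame).

K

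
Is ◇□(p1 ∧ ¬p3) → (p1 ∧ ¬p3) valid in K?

Tableau for the negation ¬(◇□(p1 ∧ ¬p3) → (p1 ∧ ¬p3)):
1. ¬(◇□(p1 ∧ ¬p3) → (p1 ∧ ¬p3)), 0
2. ◇□(p1 ∧ ¬p3), 0   [¬→-rule on 1]
3. ¬(p1 ∧ ¬p3), 0   [¬→-rule on 1]
4. p3, 0   [¬∧-rule on 3 (branches; this branch)]
5. □(p1 ∧ ¬p3), 1   [◇-rule on 2: fresh world 1, 0R1]
Accessibility: 0R1
The negation has an open branch (countermodel exists).

Invalid (countermodel exists)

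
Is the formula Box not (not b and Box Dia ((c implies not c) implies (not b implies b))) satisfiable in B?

1. Box not (not b and Box Dia ((c implies not c) implies (not b implies b))), 0
2. not (not b and Box Dia ((c implies not c) implies (not b implies b))), 0
3. not Box Dia ((c implies not c) implies (not b implies b)), 0
4. not Dia ((c implies not c) implies (not b implies b)), 1
5. not (not b and Box Dia ((c implies not c) implies (not b implies b))), 1
6. not ((c implies not c) implies (not b implies b)), 0
7. c implies not c, 0
8. not (not b implies b), 0
9. not b, 0
10. not ((c implies not c) implies (not b implies b)), 1
11. c implies not c, 1
12. not (not b implies b), 1
13. not b, 1
14. not Box Dia ((c implies not c) implies (not b implies b)), 1
15. not c, 0
16. not c, 1
17. not Dia ((c implies not c) implies (not b implies b)), 2
18. not ((c implies not c) implies (not b implies b)), 2
19. c implies not c, 2
20. not (not b implies b), 2
21. not b, 2
22. not c, 2
Accessibility: 0R0, 0R1, 1R0, 1R1, 1R2, 2R1, 2R2

Satisfiable (open branch found)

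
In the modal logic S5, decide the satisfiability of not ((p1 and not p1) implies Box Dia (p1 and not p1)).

1. not ((p1 and not p1) implies Box Dia (p1 and not p1)), w0
2. p1 and not p1, w0
3. not Box Dia (p1 and not p1), w0
4. p1, w0
5. not p1, w0
Accessibility: w0Rw0
Branch closes: p1 and not p1 both at w0.
Every branch closes; the branch above is one of them.

Unsatisfiable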